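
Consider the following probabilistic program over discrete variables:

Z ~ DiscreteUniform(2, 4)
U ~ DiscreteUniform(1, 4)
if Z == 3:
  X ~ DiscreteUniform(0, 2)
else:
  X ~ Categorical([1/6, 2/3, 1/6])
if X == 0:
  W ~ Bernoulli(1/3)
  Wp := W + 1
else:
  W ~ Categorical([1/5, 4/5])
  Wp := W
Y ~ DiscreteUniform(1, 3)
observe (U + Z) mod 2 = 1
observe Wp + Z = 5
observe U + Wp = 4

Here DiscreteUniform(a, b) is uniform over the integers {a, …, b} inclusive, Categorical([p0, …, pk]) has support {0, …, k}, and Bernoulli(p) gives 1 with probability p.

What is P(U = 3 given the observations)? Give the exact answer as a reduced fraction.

P(U = 3 | obs) = 7/8

Enumerate traces; 12 have nonzero weight after conditioning:
  (Z=3, U=2, X=0, W=1, Y=1) weight 1/324
  (Z=3, U=2, X=0, W=1, Y=2) weight 1/324
  (Z=3, U=2, X=0, W=1, Y=3) weight 1/324
  (Z=4, U=3, X=0, W=0, Y=1) weight 1/324
  (Z=4, U=3, X=0, W=0, Y=2) weight 1/324
  (Z=4, U=3, X=0, W=0, Y=3) weight 1/324
  (Z=4, U=3, X=1, W=1, Y=1) weight 2/135
  (Z=4, U=3, X=1, W=1, Y=2) weight 2/135
  … 4 more
Group by U:
  weight(U=2) = 1/108
  weight(U=3) = 7/108
Total weight = 1/108 + 7/108 = 2/27
P(U=2 | obs) = 1/108 / 2/27 = 1/8
P(U=3 | obs) = 7/108 / 2/27 = 7/8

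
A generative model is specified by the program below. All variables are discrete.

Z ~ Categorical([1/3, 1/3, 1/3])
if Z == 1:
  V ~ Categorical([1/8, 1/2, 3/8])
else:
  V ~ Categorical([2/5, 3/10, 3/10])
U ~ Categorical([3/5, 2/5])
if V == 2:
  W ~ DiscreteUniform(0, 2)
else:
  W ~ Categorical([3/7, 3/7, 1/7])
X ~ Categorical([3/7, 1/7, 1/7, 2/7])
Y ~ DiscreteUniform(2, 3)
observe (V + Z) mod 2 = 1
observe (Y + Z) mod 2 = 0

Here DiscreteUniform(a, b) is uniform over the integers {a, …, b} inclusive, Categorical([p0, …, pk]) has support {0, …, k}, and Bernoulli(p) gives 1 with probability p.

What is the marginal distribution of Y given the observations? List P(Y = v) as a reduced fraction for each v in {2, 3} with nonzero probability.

P(Y=2) = 6/11, P(Y=3) = 5/11

Enumerate traces; 96 have nonzero weight after conditioning:
  (Z=0, V=1, U=0, W=0, X=0, Y=2) weight 27/4900
  (Z=0, V=1, U=0, W=0, X=1, Y=2) weight 9/4900
  (Z=0, V=1, U=0, W=0, X=2, Y=2) weight 9/4900
  (Z=0, V=1, U=0, W=0, X=3, Y=2) weight 9/2450
  (Z=0, V=1, U=0, W=1, X=0, Y=2) weight 27/4900
  (Z=0, V=1, U=0, W=1, X=1, Y=2) weight 9/4900
  (Z=0, V=1, U=0, W=1, X=2, Y=2) weight 9/4900
  (Z=0, V=1, U=0, W=1, X=3, Y=2) weight 9/2450
  (Z=1, V=0, U=0, W=0, X=0, Y=3) weight 9/3920
  … 87 more
Group by Y:
  weight(Y=2) = 1/10
  weight(Y=3) = 1/12
Total weight = 1/10 + 1/12 = 11/60
P(Y=2 | obs) = 1/10 / 11/60 = 6/11
P(Y=3 | obs) = 1/12 / 11/60 = 5/11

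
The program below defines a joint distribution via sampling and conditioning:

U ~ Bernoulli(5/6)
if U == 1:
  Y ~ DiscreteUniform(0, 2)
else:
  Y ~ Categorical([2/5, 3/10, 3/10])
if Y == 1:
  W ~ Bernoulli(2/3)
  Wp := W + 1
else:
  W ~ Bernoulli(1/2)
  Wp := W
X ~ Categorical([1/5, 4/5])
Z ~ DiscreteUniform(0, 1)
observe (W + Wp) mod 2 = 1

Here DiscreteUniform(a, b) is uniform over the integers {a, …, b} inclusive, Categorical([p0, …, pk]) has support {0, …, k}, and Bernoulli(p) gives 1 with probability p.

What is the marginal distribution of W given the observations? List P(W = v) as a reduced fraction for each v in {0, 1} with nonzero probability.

Enumerate traces; 16 have nonzero weight after conditioning:
  (U=0, Y=1, W=0, X=0, Z=0) weight 1/600
  (U=0, Y=1, W=0, X=0, Z=1) weight 1/600
  (U=0, Y=1, W=0, X=1, Z=0) weight 1/150
  (U=0, Y=1, W=0, X=1, Z=1) weight 1/150
  (U=0, Y=1, W=1, X=0, Z=0) weight 1/300
  (U=0, Y=1, W=1, X=0, Z=1) weight 1/300
  (U=0, Y=1, W=1, X=1, Z=0) weight 1/75
  (U=0, Y=1, W=1, X=1, Z=1) weight 1/75
  … 8 more
Group by W:
  weight(W=0) = 59/540
  weight(W=1) = 59/270
Total weight = 59/540 + 59/270 = 59/180
P(W=0 | obs) = 59/540 / 59/180 = 1/3
P(W=1 | obs) = 59/270 / 59/180 = 2/3

P(W=0) = 1/3, P(W=1) = 2/3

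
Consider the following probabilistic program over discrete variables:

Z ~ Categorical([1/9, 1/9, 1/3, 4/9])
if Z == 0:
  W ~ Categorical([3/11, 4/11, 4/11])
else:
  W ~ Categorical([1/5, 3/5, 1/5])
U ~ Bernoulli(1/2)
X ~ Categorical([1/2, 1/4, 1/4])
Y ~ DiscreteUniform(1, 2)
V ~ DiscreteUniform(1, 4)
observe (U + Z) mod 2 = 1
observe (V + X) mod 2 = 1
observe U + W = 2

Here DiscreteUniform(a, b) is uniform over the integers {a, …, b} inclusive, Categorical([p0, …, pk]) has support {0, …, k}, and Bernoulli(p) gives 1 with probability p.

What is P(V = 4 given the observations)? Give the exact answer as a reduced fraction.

Enumerate traces; 48 have nonzero weight after conditioning:
  (Z=0, W=1, U=1, X=0, Y=1, V=1) weight 1/792
  (Z=0, W=1, U=1, X=0, Y=1, V=3) weight 1/792
  (Z=0, W=1, U=1, X=0, Y=2, V=1) weight 1/792
  (Z=0, W=1, U=1, X=0, Y=2, V=3) weight 1/792
  (Z=0, W=1, U=1, X=1, Y=1, V=2) weight 1/1584
  (Z=0, W=1, U=1, X=1, Y=1, V=4) weight 1/1584
  (Z=0, W=1, U=1, X=1, Y=2, V=2) weight 1/1584
  (Z=0, W=1, U=1, X=1, Y=2, V=4) weight 1/1584
  … 40 more
Group by V:
  weight(V=1) = 29/880
  weight(V=2) = 29/2640
  weight(V=3) = 29/880
  weight(V=4) = 29/2640
Total weight = 29/880 + 29/2640 + 29/880 + 29/2640 = 29/330
P(V=1 | obs) = 29/880 / 29/330 = 3/8
P(V=2 | obs) = 29/2640 / 29/330 = 1/8
P(V=3 | obs) = 29/880 / 29/330 = 3/8
P(V=4 | obs) = 29/2640 / 29/330 = 1/8

P(V = 4 | obs) = 1/8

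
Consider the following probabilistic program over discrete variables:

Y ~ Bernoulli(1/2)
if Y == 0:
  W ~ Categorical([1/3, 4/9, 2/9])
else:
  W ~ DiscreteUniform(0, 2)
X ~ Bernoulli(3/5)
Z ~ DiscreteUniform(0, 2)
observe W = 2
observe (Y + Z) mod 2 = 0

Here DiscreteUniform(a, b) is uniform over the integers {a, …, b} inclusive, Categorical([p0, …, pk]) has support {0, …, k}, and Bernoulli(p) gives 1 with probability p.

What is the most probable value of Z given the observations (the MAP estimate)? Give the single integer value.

Enumerate traces; 6 have nonzero weight after conditioning:
  (Y=0, W=2, X=0, Z=0) weight 2/135
  (Y=0, W=2, X=0, Z=2) weight 2/135
  (Y=0, W=2, X=1, Z=0) weight 1/45
  (Y=0, W=2, X=1, Z=2) weight 1/45
  (Y=1, W=2, X=0, Z=1) weight 1/45
  (Y=1, W=2, X=1, Z=1) weight 1/30
Group by Z:
  weight(Z=0) = 1/27
  weight(Z=1) = 1/18
  weight(Z=2) = 1/27
Total weight = 1/27 + 1/18 + 1/27 = 7/54
P(Z=0 | obs) = 1/27 / 7/54 = 2/7
P(Z=1 | obs) = 1/18 / 7/54 = 3/7
P(Z=2 | obs) = 1/27 / 7/54 = 2/7
argmax = 1

argmax_v P(Z = v | obs) = 1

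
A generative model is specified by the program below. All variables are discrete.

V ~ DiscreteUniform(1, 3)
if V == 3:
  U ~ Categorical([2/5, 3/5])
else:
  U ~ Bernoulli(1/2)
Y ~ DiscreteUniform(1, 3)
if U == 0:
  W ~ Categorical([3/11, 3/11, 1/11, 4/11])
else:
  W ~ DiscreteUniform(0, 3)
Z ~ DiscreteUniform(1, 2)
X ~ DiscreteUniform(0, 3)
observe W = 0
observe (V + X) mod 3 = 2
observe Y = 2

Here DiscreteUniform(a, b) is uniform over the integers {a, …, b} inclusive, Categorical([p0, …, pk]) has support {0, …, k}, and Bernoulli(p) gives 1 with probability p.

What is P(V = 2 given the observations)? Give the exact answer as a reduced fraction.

Enumerate traces; 16 have nonzero weight after conditioning:
  (V=1, U=0, Y=2, W=0, Z=1, X=1) weight 1/528
  (V=1, U=0, Y=2, W=0, Z=2, X=1) weight 1/528
  (V=1, U=1, Y=2, W=0, Z=1, X=1) weight 1/576
  (V=1, U=1, Y=2, W=0, Z=2, X=1) weight 1/576
  (V=2, U=0, Y=2, W=0, Z=1, X=0) weight 1/528
  (V=2, U=0, Y=2, W=0, Z=1, X=3) weight 1/528
  (V=2, U=0, Y=2, W=0, Z=2, X=0) weight 1/528
  (V=2, U=0, Y=2, W=0, Z=2, X=3) weight 1/528
  (V=3, U=0, Y=2, W=0, Z=1, X=2) weight 1/660
  … 7 more
Group by V:
  weight(V=1) = 23/3168
  weight(V=2) = 23/1584
  weight(V=3) = 19/2640
Total weight = 23/3168 + 23/1584 + 19/2640 = 51/1760
P(V=1 | obs) = 23/3168 / 51/1760 = 115/459
P(V=2 | obs) = 23/1584 / 51/1760 = 230/459
P(V=3 | obs) = 19/2640 / 51/1760 = 38/153

P(V = 2 | obs) = 230/459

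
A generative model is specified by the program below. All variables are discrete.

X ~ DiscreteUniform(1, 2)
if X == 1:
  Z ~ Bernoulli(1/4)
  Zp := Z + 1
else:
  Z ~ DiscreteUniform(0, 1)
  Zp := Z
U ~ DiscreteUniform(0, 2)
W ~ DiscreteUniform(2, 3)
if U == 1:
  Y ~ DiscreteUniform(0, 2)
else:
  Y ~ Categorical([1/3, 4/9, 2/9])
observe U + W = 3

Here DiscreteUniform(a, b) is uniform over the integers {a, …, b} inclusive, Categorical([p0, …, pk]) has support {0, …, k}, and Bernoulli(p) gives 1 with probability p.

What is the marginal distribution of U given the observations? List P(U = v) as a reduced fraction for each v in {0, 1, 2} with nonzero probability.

Enumerate traces; 24 have nonzero weight after conditioning:
  (X=1, Z=0, U=0, W=3, Y=0) weight 1/48
  (X=1, Z=0, U=0, W=3, Y=1) weight 1/36
  (X=1, Z=0, U=0, W=3, Y=2) weight 1/72
  (X=1, Z=0, U=1, W=2, Y=0) weight 1/48
  (X=1, Z=0, U=1, W=2, Y=1) weight 1/48
  (X=1, Z=0, U=1, W=2, Y=2) weight 1/48
  (X=1, Z=1, U=0, W=3, Y=0) weight 1/144
  (X=1, Z=1, U=0, W=3, Y=1) weight 1/108
  … 16 more
Group by U:
  weight(U=0) = 1/6
  weight(U=1) = 1/6
Total weight = 1/6 + 1/6 = 1/3
P(U=0 | obs) = 1/6 / 1/3 = 1/2
P(U=1 | obs) = 1/6 / 1/3 = 1/2

P(U=0) = 1/2, P(U=1) = 1/2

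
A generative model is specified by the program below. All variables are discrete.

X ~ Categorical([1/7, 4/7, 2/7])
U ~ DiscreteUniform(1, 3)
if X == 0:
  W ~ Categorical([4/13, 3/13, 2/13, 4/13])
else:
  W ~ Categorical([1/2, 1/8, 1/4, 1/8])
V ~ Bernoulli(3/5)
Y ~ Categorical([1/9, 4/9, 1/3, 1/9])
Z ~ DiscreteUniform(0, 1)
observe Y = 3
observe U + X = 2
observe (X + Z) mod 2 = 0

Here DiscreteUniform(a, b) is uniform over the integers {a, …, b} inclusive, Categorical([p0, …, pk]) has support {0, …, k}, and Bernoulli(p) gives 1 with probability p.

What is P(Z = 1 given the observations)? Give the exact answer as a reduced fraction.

Enumerate traces; 16 have nonzero weight after conditioning:
  (X=0, U=2, W=0, V=0, Y=3, Z=0) weight 4/12285
  (X=0, U=2, W=0, V=1, Y=3, Z=0) weight 2/4095
  (X=0, U=2, W=1, V=0, Y=3, Z=0) weight 1/4095
  (X=0, U=2, W=1, V=1, Y=3, Z=0) weight 1/2730
  (X=0, U=2, W=2, V=0, Y=3, Z=0) weight 2/12285
  (X=0, U=2, W=2, V=1, Y=3, Z=0) weight 1/4095
  (X=0, U=2, W=3, V=0, Y=3, Z=0) weight 4/12285
  (X=0, U=2, W=3, V=1, Y=3, Z=0) weight 2/4095
  (X=1, U=1, W=0, V=0, Y=3, Z=1) weight 2/945
  … 7 more
Group by Z:
  weight(Z=0) = 1/378
  weight(Z=1) = 2/189
Total weight = 1/378 + 2/189 = 5/378
P(Z=0 | obs) = 1/378 / 5/378 = 1/5
P(Z=1 | obs) = 2/189 / 5/378 = 4/5

P(Z = 1 | obs) = 4/5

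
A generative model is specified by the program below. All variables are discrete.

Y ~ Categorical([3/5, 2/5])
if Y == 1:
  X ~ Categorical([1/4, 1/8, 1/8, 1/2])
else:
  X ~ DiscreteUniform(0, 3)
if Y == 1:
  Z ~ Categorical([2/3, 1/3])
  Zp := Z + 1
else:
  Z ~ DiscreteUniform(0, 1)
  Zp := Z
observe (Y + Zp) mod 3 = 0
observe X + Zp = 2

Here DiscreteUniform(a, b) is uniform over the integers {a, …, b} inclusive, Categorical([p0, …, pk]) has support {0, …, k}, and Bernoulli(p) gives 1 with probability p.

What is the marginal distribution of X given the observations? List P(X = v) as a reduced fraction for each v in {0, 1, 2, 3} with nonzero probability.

Enumerate traces; 2 have nonzero weight after conditioning:
  (Y=0, X=2, Z=0) weight 3/40
  (Y=1, X=0, Z=1) weight 1/30
Group by X:
  weight(X=0) = 1/30
  weight(X=2) = 3/40
Total weight = 1/30 + 3/40 = 13/120
P(X=0 | obs) = 1/30 / 13/120 = 4/13
P(X=2 | obs) = 3/40 / 13/120 = 9/13

P(X=0) = 4/13, P(X=2) = 9/13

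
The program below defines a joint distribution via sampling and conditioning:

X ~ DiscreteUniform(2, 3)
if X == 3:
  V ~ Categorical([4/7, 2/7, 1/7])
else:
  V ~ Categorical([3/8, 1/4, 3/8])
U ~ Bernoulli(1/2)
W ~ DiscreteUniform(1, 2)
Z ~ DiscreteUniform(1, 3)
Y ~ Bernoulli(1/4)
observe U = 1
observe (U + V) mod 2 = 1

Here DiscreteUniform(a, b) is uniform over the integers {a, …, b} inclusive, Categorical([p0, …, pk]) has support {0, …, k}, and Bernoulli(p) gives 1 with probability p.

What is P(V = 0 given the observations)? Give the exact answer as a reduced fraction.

P(V = 0 | obs) = 53/82

Enumerate traces; 48 have nonzero weight after conditioning:
  (X=2, V=0, U=1, W=1, Z=1, Y=0) weight 3/256
  (X=2, V=0, U=1, W=1, Z=1, Y=1) weight 1/256
  (X=2, V=0, U=1, W=1, Z=2, Y=0) weight 3/256
  (X=2, V=0, U=1, W=1, Z=2, Y=1) weight 1/256
  (X=2, V=0, U=1, W=1, Z=3, Y=0) weight 3/256
  (X=2, V=0, U=1, W=1, Z=3, Y=1) weight 1/256
  (X=2, V=0, U=1, W=2, Z=1, Y=0) weight 3/256
  (X=2, V=0, U=1, W=2, Z=1, Y=1) weight 1/256
  (X=2, V=2, U=1, W=1, Z=1, Y=0) weight 3/256
  … 39 more
Group by V:
  weight(V=0) = 53/224
  weight(V=2) = 29/224
Total weight = 53/224 + 29/224 = 41/112
P(V=0 | obs) = 53/224 / 41/112 = 53/82
P(V=2 | obs) = 29/224 / 41/112 = 29/82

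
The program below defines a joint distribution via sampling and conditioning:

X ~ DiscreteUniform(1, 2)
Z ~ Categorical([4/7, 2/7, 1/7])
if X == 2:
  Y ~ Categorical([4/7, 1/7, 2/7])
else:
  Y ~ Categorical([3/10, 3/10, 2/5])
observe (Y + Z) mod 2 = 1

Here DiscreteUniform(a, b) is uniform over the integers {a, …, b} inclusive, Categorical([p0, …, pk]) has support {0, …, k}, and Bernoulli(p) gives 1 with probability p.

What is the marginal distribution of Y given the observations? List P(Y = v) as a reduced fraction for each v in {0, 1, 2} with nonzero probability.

P(Y=0) = 122/373, P(Y=1) = 155/373, P(Y=2) = 96/373

Enumerate traces; 8 have nonzero weight after conditioning:
  (X=1, Z=0, Y=1) weight 3/35
  (X=1, Z=1, Y=0) weight 3/70
  (X=1, Z=1, Y=2) weight 2/35
  (X=1, Z=2, Y=1) weight 3/140
  (X=2, Z=0, Y=1) weight 2/49
  (X=2, Z=1, Y=0) weight 4/49
  (X=2, Z=1, Y=2) weight 2/49
  (X=2, Z=2, Y=1) weight 1/98
Group by Y:
  weight(Y=0) = 61/490
  weight(Y=1) = 31/196
  weight(Y=2) = 24/245
Total weight = 61/490 + 31/196 + 24/245 = 373/980
P(Y=0 | obs) = 61/490 / 373/980 = 122/373
P(Y=1 | obs) = 31/196 / 373/980 = 155/373
P(Y=2 | obs) = 24/245 / 373/980 = 96/373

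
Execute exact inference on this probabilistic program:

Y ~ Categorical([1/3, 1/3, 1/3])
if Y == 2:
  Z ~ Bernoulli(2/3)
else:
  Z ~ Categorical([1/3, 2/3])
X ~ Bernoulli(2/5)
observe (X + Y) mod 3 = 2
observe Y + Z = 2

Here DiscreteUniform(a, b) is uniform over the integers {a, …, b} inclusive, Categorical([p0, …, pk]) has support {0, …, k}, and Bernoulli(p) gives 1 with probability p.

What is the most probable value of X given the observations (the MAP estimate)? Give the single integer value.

Enumerate traces; 2 have nonzero weight after conditioning:
  (Y=1, Z=1, X=1) weight 4/45
  (Y=2, Z=0, X=0) weight 1/15
Group by X:
  weight(X=0) = 1/15
  weight(X=1) = 4/45
Total weight = 1/15 + 4/45 = 7/45
P(X=0 | obs) = 1/15 / 7/45 = 3/7
P(X=1 | obs) = 4/45 / 7/45 = 4/7
argmax = 1

argmax_v P(X = v | obs) = 1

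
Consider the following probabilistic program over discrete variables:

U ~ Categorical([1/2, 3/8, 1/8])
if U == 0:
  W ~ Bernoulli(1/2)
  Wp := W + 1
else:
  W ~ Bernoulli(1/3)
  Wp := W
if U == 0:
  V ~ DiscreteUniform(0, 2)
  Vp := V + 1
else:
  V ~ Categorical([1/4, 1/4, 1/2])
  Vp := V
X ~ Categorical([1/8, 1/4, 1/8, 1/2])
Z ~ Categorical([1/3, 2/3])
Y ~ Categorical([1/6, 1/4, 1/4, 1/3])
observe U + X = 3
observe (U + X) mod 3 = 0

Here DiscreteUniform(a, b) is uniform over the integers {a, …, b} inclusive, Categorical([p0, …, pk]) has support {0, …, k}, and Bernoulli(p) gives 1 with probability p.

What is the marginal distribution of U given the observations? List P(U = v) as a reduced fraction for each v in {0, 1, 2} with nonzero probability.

Enumerate traces; 144 have nonzero weight after conditioning:
  (U=0, W=0, V=0, X=3, Z=0, Y=0) weight 1/432
  (U=0, W=0, V=0, X=3, Z=0, Y=1) weight 1/288
  (U=0, W=0, V=0, X=3, Z=0, Y=2) weight 1/288
  (U=0, W=0, V=0, X=3, Z=0, Y=3) weight 1/216
  (U=0, W=0, V=0, X=3, Z=1, Y=0) weight 1/216
  (U=0, W=0, V=0, X=3, Z=1, Y=1) weight 1/144
  (U=0, W=0, V=0, X=3, Z=1, Y=2) weight 1/144
  (U=0, W=0, V=0, X=3, Z=1, Y=3) weight 1/108
  (U=1, W=0, V=0, X=2, Z=0, Y=0) weight 1/2304
  (U=2, W=0, V=0, X=1, Z=0, Y=0) weight 1/3456
  … 134 more
Group by U:
  weight(U=0) = 1/4
  weight(U=1) = 3/64
  weight(U=2) = 1/32
Total weight = 1/4 + 3/64 + 1/32 = 21/64
P(U=0 | obs) = 1/4 / 21/64 = 16/21
P(U=1 | obs) = 3/64 / 21/64 = 1/7
P(U=2 | obs) = 1/32 / 21/64 = 2/21

P(U=0) = 16/21, P(U=1) = 1/7, P(U=2) = 2/21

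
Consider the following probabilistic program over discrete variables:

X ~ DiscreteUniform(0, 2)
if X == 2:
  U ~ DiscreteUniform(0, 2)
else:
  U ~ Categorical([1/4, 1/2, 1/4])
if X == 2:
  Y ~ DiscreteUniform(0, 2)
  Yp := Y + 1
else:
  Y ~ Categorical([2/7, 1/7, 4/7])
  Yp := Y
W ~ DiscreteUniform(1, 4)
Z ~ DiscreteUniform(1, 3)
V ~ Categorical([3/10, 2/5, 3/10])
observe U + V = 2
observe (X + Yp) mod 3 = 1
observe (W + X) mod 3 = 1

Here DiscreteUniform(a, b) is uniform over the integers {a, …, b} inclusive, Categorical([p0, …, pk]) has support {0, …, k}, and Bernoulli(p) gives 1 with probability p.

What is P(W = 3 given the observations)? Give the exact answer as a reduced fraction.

Enumerate traces; 36 have nonzero weight after conditioning:
  (X=0, U=0, Y=1, W=1, Z=1, V=2) weight 1/3360
  (X=0, U=0, Y=1, W=1, Z=2, V=2) weight 1/3360
  (X=0, U=0, Y=1, W=1, Z=3, V=2) weight 1/3360
  (X=0, U=0, Y=1, W=4, Z=1, V=2) weight 1/3360
  (X=0, U=0, Y=1, W=4, Z=2, V=2) weight 1/3360
  (X=0, U=0, Y=1, W=4, Z=3, V=2) weight 1/3360
  (X=0, U=1, Y=1, W=1, Z=1, V=1) weight 1/1260
  (X=0, U=1, Y=1, W=1, Z=2, V=1) weight 1/1260
  (X=1, U=0, Y=0, W=3, Z=1, V=2) weight 1/1680
  (X=2, U=0, Y=1, W=2, Z=1, V=2) weight 1/1080
  … 26 more
Group by W:
  weight(W=1) = 1/240
  weight(W=2) = 1/108
  weight(W=3) = 1/120
  weight(W=4) = 1/240
Total weight = 1/240 + 1/108 + 1/120 + 1/240 = 7/270
P(W=1 | obs) = 1/240 / 7/270 = 9/56
P(W=2 | obs) = 1/108 / 7/270 = 5/14
P(W=3 | obs) = 1/120 / 7/270 = 9/28
P(W=4 | obs) = 1/240 / 7/270 = 9/56

P(W = 3 | obs) = 9/28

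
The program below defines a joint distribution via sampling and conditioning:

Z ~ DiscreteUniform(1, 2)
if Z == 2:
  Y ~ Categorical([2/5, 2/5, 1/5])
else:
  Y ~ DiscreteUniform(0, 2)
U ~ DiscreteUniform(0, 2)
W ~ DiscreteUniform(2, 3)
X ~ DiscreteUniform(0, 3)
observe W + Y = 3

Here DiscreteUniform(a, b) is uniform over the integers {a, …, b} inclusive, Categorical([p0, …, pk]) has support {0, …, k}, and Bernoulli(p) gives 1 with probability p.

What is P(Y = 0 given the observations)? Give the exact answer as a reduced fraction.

P(Y = 0 | obs) = 1/2

Enumerate traces; 48 have nonzero weight after conditioning:
  (Z=1, Y=0, U=0, W=3, X=0) weight 1/144
  (Z=1, Y=0, U=0, W=3, X=1) weight 1/144
  (Z=1, Y=0, U=0, W=3, X=2) weight 1/144
  (Z=1, Y=0, U=0, W=3, X=3) weight 1/144
  (Z=1, Y=0, U=1, W=3, X=0) weight 1/144
  (Z=1, Y=0, U=1, W=3, X=1) weight 1/144
  (Z=1, Y=0, U=1, W=3, X=2) weight 1/144
  (Z=1, Y=0, U=1, W=3, X=3) weight 1/144
  (Z=1, Y=1, U=0, W=2, X=0) weight 1/144
  … 39 more
Group by Y:
  weight(Y=0) = 11/60
  weight(Y=1) = 11/60
Total weight = 11/60 + 11/60 = 11/30
P(Y=0 | obs) = 11/60 / 11/30 = 1/2
P(Y=1 | obs) = 11/60 / 11/30 = 1/2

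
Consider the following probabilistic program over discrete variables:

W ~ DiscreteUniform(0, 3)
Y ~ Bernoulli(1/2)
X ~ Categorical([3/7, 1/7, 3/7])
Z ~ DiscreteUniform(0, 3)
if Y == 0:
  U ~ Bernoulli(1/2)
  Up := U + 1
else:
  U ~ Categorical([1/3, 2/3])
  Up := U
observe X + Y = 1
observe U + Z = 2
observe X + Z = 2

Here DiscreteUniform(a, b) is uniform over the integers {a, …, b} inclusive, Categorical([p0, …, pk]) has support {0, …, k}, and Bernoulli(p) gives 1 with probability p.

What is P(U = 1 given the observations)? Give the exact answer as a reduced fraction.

Enumerate traces; 8 have nonzero weight after conditioning:
  (W=0, Y=0, X=1, Z=1, U=1) weight 1/448
  (W=0, Y=1, X=0, Z=2, U=0) weight 1/224
  (W=1, Y=0, X=1, Z=1, U=1) weight 1/448
  (W=1, Y=1, X=0, Z=2, U=0) weight 1/224
  (W=2, Y=0, X=1, Z=1, U=1) weight 1/448
  (W=2, Y=1, X=0, Z=2, U=0) weight 1/224
  (W=3, Y=0, X=1, Z=1, U=1) weight 1/448
  (W=3, Y=1, X=0, Z=2, U=0) weight 1/224
Group by U:
  weight(U=0) = 1/56
  weight(U=1) = 1/112
Total weight = 1/56 + 1/112 = 3/112
P(U=0 | obs) = 1/56 / 3/112 = 2/3
P(U=1 | obs) = 1/112 / 3/112 = 1/3

P(U = 1 | obs) = 1/3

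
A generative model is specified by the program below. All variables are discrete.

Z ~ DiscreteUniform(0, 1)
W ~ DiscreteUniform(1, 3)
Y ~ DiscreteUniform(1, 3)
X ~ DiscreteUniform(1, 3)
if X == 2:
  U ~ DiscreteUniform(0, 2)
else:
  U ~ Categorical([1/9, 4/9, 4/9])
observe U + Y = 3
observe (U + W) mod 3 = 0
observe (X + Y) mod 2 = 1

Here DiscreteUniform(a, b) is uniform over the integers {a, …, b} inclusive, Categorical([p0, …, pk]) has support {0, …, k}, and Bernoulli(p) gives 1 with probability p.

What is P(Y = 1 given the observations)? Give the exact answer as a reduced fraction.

Enumerate traces; 8 have nonzero weight after conditioning:
  (Z=0, W=1, Y=1, X=2, U=2) weight 1/162
  (Z=0, W=2, Y=2, X=1, U=1) weight 2/243
  (Z=0, W=2, Y=2, X=3, U=1) weight 2/243
  (Z=0, W=3, Y=3, X=2, U=0) weight 1/162
  (Z=1, W=1, Y=1, X=2, U=2) weight 1/162
  (Z=1, W=2, Y=2, X=1, U=1) weight 2/243
  (Z=1, W=2, Y=2, X=3, U=1) weight 2/243
  (Z=1, W=3, Y=3, X=2, U=0) weight 1/162
Group by Y:
  weight(Y=1) = 1/81
  weight(Y=2) = 8/243
  weight(Y=3) = 1/81
Total weight = 1/81 + 8/243 + 1/81 = 14/243
P(Y=1 | obs) = 1/81 / 14/243 = 3/14
P(Y=2 | obs) = 8/243 / 14/243 = 4/7
P(Y=3 | obs) = 1/81 / 14/243 = 3/14

P(Y = 1 | obs) = 3/14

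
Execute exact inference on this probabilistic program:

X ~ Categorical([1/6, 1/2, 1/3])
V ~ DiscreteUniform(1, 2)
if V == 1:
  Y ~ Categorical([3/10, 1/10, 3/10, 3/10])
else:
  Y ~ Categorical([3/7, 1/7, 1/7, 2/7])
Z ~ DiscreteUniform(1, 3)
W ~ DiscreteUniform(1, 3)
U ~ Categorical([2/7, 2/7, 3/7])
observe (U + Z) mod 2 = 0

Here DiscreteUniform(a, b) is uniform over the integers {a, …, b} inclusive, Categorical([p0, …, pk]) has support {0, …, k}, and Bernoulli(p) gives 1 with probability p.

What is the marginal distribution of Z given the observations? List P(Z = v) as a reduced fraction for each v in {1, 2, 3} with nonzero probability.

P(Z=1) = 2/9, P(Z=2) = 5/9, P(Z=3) = 2/9

Enumerate traces; 288 have nonzero weight after conditioning:
  (X=0, V=1, Y=0, Z=1, W=1, U=1) weight 1/1260
  (X=0, V=1, Y=0, Z=1, W=2, U=1) weight 1/1260
  (X=0, V=1, Y=0, Z=1, W=3, U=1) weight 1/1260
  (X=0, V=1, Y=0, Z=2, W=1, U=0) weight 1/1260
  (X=0, V=1, Y=0, Z=2, W=1, U=2) weight 1/840
  (X=0, V=1, Y=0, Z=2, W=2, U=0) weight 1/1260
  (X=0, V=1, Y=0, Z=2, W=2, U=2) weight 1/840
  (X=0, V=1, Y=0, Z=2, W=3, U=0) weight 1/1260
  (X=0, V=1, Y=0, Z=3, W=1, U=1) weight 1/1260
  … 279 more
Group by Z:
  weight(Z=1) = 2/21
  weight(Z=2) = 5/21
  weight(Z=3) = 2/21
Total weight = 2/21 + 5/21 + 2/21 = 3/7
P(Z=1 | obs) = 2/21 / 3/7 = 2/9
P(Z=2 | obs) = 5/21 / 3/7 = 5/9
P(Z=3 | obs) = 2/21 / 3/7 = 2/9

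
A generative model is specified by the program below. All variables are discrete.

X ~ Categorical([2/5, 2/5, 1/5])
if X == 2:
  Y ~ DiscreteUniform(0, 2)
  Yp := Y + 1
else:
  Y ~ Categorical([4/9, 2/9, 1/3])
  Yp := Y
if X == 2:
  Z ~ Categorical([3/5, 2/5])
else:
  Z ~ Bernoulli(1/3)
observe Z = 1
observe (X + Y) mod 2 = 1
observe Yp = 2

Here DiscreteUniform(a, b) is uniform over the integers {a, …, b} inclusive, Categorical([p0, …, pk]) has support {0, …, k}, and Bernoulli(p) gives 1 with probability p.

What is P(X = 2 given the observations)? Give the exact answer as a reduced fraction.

P(X = 2 | obs) = 3/8

Enumerate traces; 2 have nonzero weight after conditioning:
  (X=1, Y=2, Z=1) weight 2/45
  (X=2, Y=1, Z=1) weight 2/75
Group by X:
  weight(X=1) = 2/45
  weight(X=2) = 2/75
Total weight = 2/45 + 2/75 = 16/225
P(X=1 | obs) = 2/45 / 16/225 = 5/8
P(X=2 | obs) = 2/75 / 16/225 = 3/8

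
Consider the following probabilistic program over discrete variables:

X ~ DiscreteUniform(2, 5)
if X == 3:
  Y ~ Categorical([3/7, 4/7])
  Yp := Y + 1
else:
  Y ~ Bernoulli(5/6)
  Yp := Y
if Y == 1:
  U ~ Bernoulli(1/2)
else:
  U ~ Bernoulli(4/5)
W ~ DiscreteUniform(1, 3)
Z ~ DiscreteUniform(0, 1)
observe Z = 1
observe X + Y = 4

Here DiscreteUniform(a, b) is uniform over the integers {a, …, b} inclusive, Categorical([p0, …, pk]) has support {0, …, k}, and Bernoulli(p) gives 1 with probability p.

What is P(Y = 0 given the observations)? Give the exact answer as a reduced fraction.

Enumerate traces; 12 have nonzero weight after conditioning:
  (X=3, Y=1, U=0, W=1, Z=1) weight 1/84
  (X=3, Y=1, U=0, W=2, Z=1) weight 1/84
  (X=3, Y=1, U=0, W=3, Z=1) weight 1/84
  (X=3, Y=1, U=1, W=1, Z=1) weight 1/84
  (X=3, Y=1, U=1, W=2, Z=1) weight 1/84
  (X=3, Y=1, U=1, W=3, Z=1) weight 1/84
  (X=4, Y=0, U=0, W=1, Z=1) weight 1/720
  (X=4, Y=0, U=0, W=2, Z=1) weight 1/720
  … 4 more
Group by Y:
  weight(Y=0) = 1/48
  weight(Y=1) = 1/14
Total weight = 1/48 + 1/14 = 31/336
P(Y=0 | obs) = 1/48 / 31/336 = 7/31
P(Y=1 | obs) = 1/14 / 31/336 = 24/31

P(Y = 0 | obs) = 7/31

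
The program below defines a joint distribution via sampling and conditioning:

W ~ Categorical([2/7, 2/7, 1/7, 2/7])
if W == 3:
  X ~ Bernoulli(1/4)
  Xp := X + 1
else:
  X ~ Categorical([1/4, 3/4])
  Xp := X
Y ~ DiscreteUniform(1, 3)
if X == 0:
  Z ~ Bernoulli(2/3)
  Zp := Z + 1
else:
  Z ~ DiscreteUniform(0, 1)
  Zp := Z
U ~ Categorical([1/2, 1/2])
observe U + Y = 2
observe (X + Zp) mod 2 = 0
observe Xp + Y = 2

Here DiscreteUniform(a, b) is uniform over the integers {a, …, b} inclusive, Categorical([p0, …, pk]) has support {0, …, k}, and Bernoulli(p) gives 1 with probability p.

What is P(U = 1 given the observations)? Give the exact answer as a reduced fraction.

Enumerate traces; 7 have nonzero weight after conditioning:
  (W=0, X=0, Y=2, Z=1, U=0) weight 1/126
  (W=0, X=1, Y=1, Z=1, U=1) weight 1/56
  (W=1, X=0, Y=2, Z=1, U=0) weight 1/126
  (W=1, X=1, Y=1, Z=1, U=1) weight 1/56
  (W=2, X=0, Y=2, Z=1, U=0) weight 1/252
  (W=2, X=1, Y=1, Z=1, U=1) weight 1/112
  (W=3, X=0, Y=1, Z=1, U=1) weight 1/42
Group by U:
  weight(U=0) = 5/252
  weight(U=1) = 23/336
Total weight = 5/252 + 23/336 = 89/1008
P(U=0 | obs) = 5/252 / 89/1008 = 20/89
P(U=1 | obs) = 23/336 / 89/1008 = 69/89

P(U = 1 | obs) = 69/89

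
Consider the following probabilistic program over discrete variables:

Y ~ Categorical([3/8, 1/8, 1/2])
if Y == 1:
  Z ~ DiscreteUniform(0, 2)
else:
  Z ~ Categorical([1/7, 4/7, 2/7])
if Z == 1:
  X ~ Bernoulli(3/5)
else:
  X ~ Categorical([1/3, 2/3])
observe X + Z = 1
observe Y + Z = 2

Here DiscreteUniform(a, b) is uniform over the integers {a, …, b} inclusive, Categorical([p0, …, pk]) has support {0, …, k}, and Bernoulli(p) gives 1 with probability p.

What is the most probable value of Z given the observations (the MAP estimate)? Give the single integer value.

argmax_v P(Z = v | obs) = 0

Enumerate traces; 2 have nonzero weight after conditioning:
  (Y=1, Z=1, X=0) weight 1/60
  (Y=2, Z=0, X=1) weight 1/21
Group by Z:
  weight(Z=0) = 1/21
  weight(Z=1) = 1/60
Total weight = 1/21 + 1/60 = 9/140
P(Z=0 | obs) = 1/21 / 9/140 = 20/27
P(Z=1 | obs) = 1/60 / 9/140 = 7/27
argmax = 0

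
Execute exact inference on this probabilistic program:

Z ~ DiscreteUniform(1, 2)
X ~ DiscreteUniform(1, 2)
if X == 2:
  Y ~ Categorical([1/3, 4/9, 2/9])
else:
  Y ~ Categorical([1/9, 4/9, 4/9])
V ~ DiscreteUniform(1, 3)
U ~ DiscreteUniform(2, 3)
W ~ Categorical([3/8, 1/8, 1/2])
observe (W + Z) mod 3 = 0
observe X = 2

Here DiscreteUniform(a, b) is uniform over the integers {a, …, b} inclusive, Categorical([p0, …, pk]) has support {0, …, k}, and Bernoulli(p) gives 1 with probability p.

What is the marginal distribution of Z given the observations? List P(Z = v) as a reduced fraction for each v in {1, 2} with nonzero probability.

P(Z=1) = 4/5, P(Z=2) = 1/5

Enumerate traces; 36 have nonzero weight after conditioning:
  (Z=1, X=2, Y=0, V=1, U=2, W=2) weight 1/144
  (Z=1, X=2, Y=0, V=1, U=3, W=2) weight 1/144
  (Z=1, X=2, Y=0, V=2, U=2, W=2) weight 1/144
  (Z=1, X=2, Y=0, V=2, U=3, W=2) weight 1/144
  (Z=1, X=2, Y=0, V=3, U=2, W=2) weight 1/144
  (Z=1, X=2, Y=0, V=3, U=3, W=2) weight 1/144
  (Z=1, X=2, Y=1, V=1, U=2, W=2) weight 1/108
  (Z=1, X=2, Y=1, V=1, U=3, W=2) weight 1/108
  (Z=2, X=2, Y=0, V=1, U=2, W=1) weight 1/576
  … 27 more
Group by Z:
  weight(Z=1) = 1/8
  weight(Z=2) = 1/32
Total weight = 1/8 + 1/32 = 5/32
P(Z=1 | obs) = 1/8 / 5/32 = 4/5
P(Z=2 | obs) = 1/32 / 5/32 = 1/5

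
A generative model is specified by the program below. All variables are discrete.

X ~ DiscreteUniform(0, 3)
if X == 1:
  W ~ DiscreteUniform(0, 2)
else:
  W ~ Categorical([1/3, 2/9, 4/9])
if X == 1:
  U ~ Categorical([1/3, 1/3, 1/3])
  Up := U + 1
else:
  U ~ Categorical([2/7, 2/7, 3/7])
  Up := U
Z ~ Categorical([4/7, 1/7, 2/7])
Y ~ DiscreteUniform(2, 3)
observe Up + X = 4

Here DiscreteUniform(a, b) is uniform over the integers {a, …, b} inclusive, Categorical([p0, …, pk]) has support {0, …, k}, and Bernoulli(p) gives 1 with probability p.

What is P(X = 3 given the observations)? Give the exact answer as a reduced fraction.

Enumerate traces; 54 have nonzero weight after conditioning:
  (X=1, W=0, U=2, Z=0, Y=2) weight 1/126
  (X=1, W=0, U=2, Z=0, Y=3) weight 1/126
  (X=1, W=0, U=2, Z=1, Y=2) weight 1/504
  (X=1, W=0, U=2, Z=1, Y=3) weight 1/504
  (X=1, W=0, U=2, Z=2, Y=2) weight 1/252
  (X=1, W=0, U=2, Z=2, Y=3) weight 1/252
  (X=1, W=1, U=2, Z=0, Y=2) weight 1/126
  (X=1, W=1, U=2, Z=0, Y=3) weight 1/126
  (X=2, W=0, U=2, Z=0, Y=2) weight 1/98
  (X=3, W=0, U=1, Z=0, Y=2) weight 1/147
  … 44 more
Group by X:
  weight(X=1) = 1/12
  weight(X=2) = 3/28
  weight(X=3) = 1/14
Total weight = 1/12 + 3/28 + 1/14 = 11/42
P(X=1 | obs) = 1/12 / 11/42 = 7/22
P(X=2 | obs) = 3/28 / 11/42 = 9/22
P(X=3 | obs) = 1/14 / 11/42 = 3/11

P(X = 3 | obs) = 3/11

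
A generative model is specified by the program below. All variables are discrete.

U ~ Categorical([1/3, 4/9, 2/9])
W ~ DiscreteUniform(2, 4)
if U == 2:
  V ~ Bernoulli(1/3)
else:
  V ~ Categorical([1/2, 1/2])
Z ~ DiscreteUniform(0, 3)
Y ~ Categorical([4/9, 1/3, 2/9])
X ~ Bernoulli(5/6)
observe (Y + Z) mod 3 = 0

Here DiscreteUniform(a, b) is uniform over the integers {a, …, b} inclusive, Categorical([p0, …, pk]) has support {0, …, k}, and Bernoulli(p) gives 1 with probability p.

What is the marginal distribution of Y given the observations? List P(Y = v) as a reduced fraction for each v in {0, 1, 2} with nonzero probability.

Enumerate traces; 144 have nonzero weight after conditioning:
  (U=0, W=2, V=0, Z=0, Y=0, X=0) weight 1/972
  (U=0, W=2, V=0, Z=0, Y=0, X=1) weight 5/972
  (U=0, W=2, V=0, Z=1, Y=2, X=0) weight 1/1944
  (U=0, W=2, V=0, Z=1, Y=2, X=1) weight 5/1944
  (U=0, W=2, V=0, Z=2, Y=1, X=0) weight 1/1296
  (U=0, W=2, V=0, Z=2, Y=1, X=1) weight 5/1296
  (U=0, W=2, V=0, Z=3, Y=0, X=0) weight 1/972
  (U=0, W=2, V=0, Z=3, Y=0, X=1) weight 5/972
  … 136 more
Group by Y:
  weight(Y=0) = 2/9
  weight(Y=1) = 1/12
  weight(Y=2) = 1/18
Total weight = 2/9 + 1/12 + 1/18 = 13/36
P(Y=0 | obs) = 2/9 / 13/36 = 8/13
P(Y=1 | obs) = 1/12 / 13/36 = 3/13
P(Y=2 | obs) = 1/18 / 13/36 = 2/13

P(Y=0) = 8/13, P(Y=1) = 3/13, P(Y=2) = 2/13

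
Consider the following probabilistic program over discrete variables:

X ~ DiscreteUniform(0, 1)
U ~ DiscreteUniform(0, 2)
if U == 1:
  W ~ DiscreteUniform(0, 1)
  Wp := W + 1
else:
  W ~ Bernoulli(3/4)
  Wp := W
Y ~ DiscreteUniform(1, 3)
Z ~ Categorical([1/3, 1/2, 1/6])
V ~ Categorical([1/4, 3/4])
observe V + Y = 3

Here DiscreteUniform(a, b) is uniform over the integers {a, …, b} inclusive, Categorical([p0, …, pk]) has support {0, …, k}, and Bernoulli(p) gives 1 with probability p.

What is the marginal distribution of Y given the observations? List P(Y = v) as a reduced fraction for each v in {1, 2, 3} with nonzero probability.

P(Y=2) = 3/4, P(Y=3) = 1/4

Enumerate traces; 72 have nonzero weight after conditioning:
  (X=0, U=0, W=0, Y=2, Z=0, V=1) weight 1/288
  (X=0, U=0, W=0, Y=2, Z=1, V=1) weight 1/192
  (X=0, U=0, W=0, Y=2, Z=2, V=1) weight 1/576
  (X=0, U=0, W=0, Y=3, Z=0, V=0) weight 1/864
  (X=0, U=0, W=0, Y=3, Z=1, V=0) weight 1/576
  (X=0, U=0, W=0, Y=3, Z=2, V=0) weight 1/1728
  (X=0, U=0, W=1, Y=2, Z=0, V=1) weight 1/96
  (X=0, U=0, W=1, Y=2, Z=1, V=1) weight 1/64
  … 64 more
Group by Y:
  weight(Y=2) = 1/4
  weight(Y=3) = 1/12
Total weight = 1/4 + 1/12 = 1/3
P(Y=2 | obs) = 1/4 / 1/3 = 3/4
P(Y=3 | obs) = 1/12 / 1/3 = 1/4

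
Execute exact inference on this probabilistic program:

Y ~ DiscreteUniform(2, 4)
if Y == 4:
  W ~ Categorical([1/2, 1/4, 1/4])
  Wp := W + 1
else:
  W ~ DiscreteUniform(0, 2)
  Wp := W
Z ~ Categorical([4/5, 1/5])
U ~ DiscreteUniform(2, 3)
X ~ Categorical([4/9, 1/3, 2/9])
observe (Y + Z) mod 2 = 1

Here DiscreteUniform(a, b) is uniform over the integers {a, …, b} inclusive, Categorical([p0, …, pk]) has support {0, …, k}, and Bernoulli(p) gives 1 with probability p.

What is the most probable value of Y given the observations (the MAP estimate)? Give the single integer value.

Enumerate traces; 54 have nonzero weight after conditioning:
  (Y=2, W=0, Z=1, U=2, X=0) weight 2/405
  (Y=2, W=0, Z=1, U=2, X=1) weight 1/270
  (Y=2, W=0, Z=1, U=2, X=2) weight 1/405
  (Y=2, W=0, Z=1, U=3, X=0) weight 2/405
  (Y=2, W=0, Z=1, U=3, X=1) weight 1/270
  (Y=2, W=0, Z=1, U=3, X=2) weight 1/405
  (Y=2, W=1, Z=1, U=2, X=0) weight 2/405
  (Y=2, W=1, Z=1, U=2, X=1) weight 1/270
  (Y=3, W=0, Z=0, U=2, X=0) weight 8/405
  (Y=4, W=0, Z=1, U=2, X=0) weight 1/135
  … 44 more
Group by Y:
  weight(Y=2) = 1/15
  weight(Y=3) = 4/15
  weight(Y=4) = 1/15
Total weight = 1/15 + 4/15 + 1/15 = 2/5
P(Y=2 | obs) = 1/15 / 2/5 = 1/6
P(Y=3 | obs) = 4/15 / 2/5 = 2/3
P(Y=4 | obs) = 1/15 / 2/5 = 1/6
argmax = 3

argmax_v P(Y = v | obs) = 3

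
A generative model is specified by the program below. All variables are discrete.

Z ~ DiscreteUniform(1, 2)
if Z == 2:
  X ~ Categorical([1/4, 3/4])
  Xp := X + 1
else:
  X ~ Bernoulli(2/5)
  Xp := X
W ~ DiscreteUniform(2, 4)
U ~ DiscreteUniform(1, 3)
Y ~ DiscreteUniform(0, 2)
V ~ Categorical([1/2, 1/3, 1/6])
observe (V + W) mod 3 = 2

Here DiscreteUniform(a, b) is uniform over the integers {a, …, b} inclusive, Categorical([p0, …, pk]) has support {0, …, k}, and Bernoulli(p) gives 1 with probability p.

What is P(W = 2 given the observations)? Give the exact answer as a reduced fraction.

P(W = 2 | obs) = 1/2

Enumerate traces; 108 have nonzero weight after conditioning:
  (Z=1, X=0, W=2, U=1, Y=0, V=0) weight 1/180
  (Z=1, X=0, W=2, U=1, Y=1, V=0) weight 1/180
  (Z=1, X=0, W=2, U=1, Y=2, V=0) weight 1/180
  (Z=1, X=0, W=2, U=2, Y=0, V=0) weight 1/180
  (Z=1, X=0, W=2, U=2, Y=1, V=0) weight 1/180
  (Z=1, X=0, W=2, U=2, Y=2, V=0) weight 1/180
  (Z=1, X=0, W=2, U=3, Y=0, V=0) weight 1/180
  (Z=1, X=0, W=2, U=3, Y=1, V=0) weight 1/180
  (Z=1, X=0, W=3, U=1, Y=0, V=2) weight 1/540
  (Z=1, X=0, W=4, U=1, Y=0, V=1) weight 1/270
  … 98 more
Group by W:
  weight(W=2) = 1/6
  weight(W=3) = 1/18
  weight(W=4) = 1/9
Total weight = 1/6 + 1/18 + 1/9 = 1/3
P(W=2 | obs) = 1/6 / 1/3 = 1/2
P(W=3 | obs) = 1/18 / 1/3 = 1/6
P(W=4 | obs) = 1/9 / 1/3 = 1/3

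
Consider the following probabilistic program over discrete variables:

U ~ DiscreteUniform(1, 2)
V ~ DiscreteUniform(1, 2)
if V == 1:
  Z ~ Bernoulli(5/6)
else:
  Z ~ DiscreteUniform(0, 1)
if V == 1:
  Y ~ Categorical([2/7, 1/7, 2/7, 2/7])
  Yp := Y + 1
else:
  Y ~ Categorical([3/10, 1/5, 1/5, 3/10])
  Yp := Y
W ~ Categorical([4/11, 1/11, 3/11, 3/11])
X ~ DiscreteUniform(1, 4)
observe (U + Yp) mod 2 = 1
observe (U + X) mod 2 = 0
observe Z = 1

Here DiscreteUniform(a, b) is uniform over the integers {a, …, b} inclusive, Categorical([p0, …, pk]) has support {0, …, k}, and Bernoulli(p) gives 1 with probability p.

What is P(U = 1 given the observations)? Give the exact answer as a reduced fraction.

Enumerate traces; 64 have nonzero weight after conditioning:
  (U=1, V=1, Z=1, Y=1, W=0, X=1) weight 5/1848
  (U=1, V=1, Z=1, Y=1, W=0, X=3) weight 5/1848
  (U=1, V=1, Z=1, Y=1, W=1, X=1) weight 5/7392
  (U=1, V=1, Z=1, Y=1, W=1, X=3) weight 5/7392
  (U=1, V=1, Z=1, Y=1, W=2, X=1) weight 5/2464
  (U=1, V=1, Z=1, Y=1, W=2, X=3) weight 5/2464
  (U=1, V=1, Z=1, Y=1, W=3, X=1) weight 5/2464
  (U=1, V=1, Z=1, Y=1, W=3, X=3) weight 5/2464
  (U=2, V=1, Z=1, Y=0, W=0, X=2) weight 5/924
  … 55 more
Group by U:
  weight(U=1) = 17/224
  weight(U=2) = 61/672
Total weight = 17/224 + 61/672 = 1/6
P(U=1 | obs) = 17/224 / 1/6 = 51/112
P(U=2 | obs) = 61/672 / 1/6 = 61/112

P(U = 1 | obs) = 51/112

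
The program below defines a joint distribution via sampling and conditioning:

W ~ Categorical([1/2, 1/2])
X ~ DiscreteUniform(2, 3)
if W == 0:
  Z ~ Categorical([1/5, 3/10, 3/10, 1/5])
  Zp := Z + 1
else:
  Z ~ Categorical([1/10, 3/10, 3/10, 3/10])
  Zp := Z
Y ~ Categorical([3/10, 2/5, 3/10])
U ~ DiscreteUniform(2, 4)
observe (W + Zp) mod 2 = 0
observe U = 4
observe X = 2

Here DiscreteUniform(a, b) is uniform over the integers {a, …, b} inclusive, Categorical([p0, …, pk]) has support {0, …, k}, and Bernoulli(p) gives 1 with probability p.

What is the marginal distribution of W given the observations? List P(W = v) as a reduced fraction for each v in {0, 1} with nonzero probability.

P(W=0) = 5/11, P(W=1) = 6/11

Enumerate traces; 12 have nonzero weight after conditioning:
  (W=0, X=2, Z=1, Y=0, U=4) weight 3/400
  (W=0, X=2, Z=1, Y=1, U=4) weight 1/100
  (W=0, X=2, Z=1, Y=2, U=4) weight 3/400
  (W=0, X=2, Z=3, Y=0, U=4) weight 1/200
  (W=0, X=2, Z=3, Y=1, U=4) weight 1/150
  (W=0, X=2, Z=3, Y=2, U=4) weight 1/200
  (W=1, X=2, Z=1, Y=0, U=4) weight 3/400
  (W=1, X=2, Z=1, Y=1, U=4) weight 1/100
  … 4 more
Group by W:
  weight(W=0) = 1/24
  weight(W=1) = 1/20
Total weight = 1/24 + 1/20 = 11/120
P(W=0 | obs) = 1/24 / 11/120 = 5/11
P(W=1 | obs) = 1/20 / 11/120 = 6/11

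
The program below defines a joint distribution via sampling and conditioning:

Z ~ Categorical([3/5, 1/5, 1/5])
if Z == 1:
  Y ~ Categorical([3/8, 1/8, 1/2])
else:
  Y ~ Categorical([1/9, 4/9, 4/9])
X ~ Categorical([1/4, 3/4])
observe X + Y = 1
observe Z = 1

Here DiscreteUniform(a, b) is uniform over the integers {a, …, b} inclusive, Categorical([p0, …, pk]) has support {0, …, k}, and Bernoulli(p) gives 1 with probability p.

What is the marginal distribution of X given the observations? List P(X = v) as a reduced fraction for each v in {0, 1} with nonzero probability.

P(X=0) = 1/10, P(X=1) = 9/10

Enumerate traces; 2 have nonzero weight after conditioning:
  (Z=1, Y=0, X=1) weight 9/160
  (Z=1, Y=1, X=0) weight 1/160
Group by X:
  weight(X=0) = 1/160
  weight(X=1) = 9/160
Total weight = 1/160 + 9/160 = 1/16
P(X=0 | obs) = 1/160 / 1/16 = 1/10
P(X=1 | obs) = 9/160 / 1/16 = 9/10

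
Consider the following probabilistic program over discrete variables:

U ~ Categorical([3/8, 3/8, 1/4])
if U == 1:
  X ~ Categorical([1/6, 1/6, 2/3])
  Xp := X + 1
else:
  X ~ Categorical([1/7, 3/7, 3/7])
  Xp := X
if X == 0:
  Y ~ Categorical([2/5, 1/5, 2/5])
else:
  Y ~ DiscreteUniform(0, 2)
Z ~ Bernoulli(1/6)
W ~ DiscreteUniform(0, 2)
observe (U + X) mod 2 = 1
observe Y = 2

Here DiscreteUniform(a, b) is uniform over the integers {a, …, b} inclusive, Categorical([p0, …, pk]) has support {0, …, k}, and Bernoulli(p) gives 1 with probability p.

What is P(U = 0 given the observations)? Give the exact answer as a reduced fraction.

Enumerate traces; 24 have nonzero weight after conditioning:
  (U=0, X=1, Y=2, Z=0, W=0) weight 5/336
  (U=0, X=1, Y=2, Z=0, W=1) weight 5/336
  (U=0, X=1, Y=2, Z=0, W=2) weight 5/336
  (U=0, X=1, Y=2, Z=1, W=0) weight 1/336
  (U=0, X=1, Y=2, Z=1, W=1) weight 1/336
  (U=0, X=1, Y=2, Z=1, W=2) weight 1/336
  (U=1, X=0, Y=2, Z=0, W=0) weight 1/144
  (U=1, X=0, Y=2, Z=0, W=1) weight 1/144
  (U=2, X=1, Y=2, Z=0, W=0) weight 5/504
  … 15 more
Group by U:
  weight(U=0) = 3/56
  weight(U=1) = 13/120
  weight(U=2) = 1/28
Total weight = 3/56 + 13/120 + 1/28 = 83/420
P(U=0 | obs) = 3/56 / 83/420 = 45/166
P(U=1 | obs) = 13/120 / 83/420 = 91/166
P(U=2 | obs) = 1/28 / 83/420 = 15/83

P(U = 0 | obs) = 45/166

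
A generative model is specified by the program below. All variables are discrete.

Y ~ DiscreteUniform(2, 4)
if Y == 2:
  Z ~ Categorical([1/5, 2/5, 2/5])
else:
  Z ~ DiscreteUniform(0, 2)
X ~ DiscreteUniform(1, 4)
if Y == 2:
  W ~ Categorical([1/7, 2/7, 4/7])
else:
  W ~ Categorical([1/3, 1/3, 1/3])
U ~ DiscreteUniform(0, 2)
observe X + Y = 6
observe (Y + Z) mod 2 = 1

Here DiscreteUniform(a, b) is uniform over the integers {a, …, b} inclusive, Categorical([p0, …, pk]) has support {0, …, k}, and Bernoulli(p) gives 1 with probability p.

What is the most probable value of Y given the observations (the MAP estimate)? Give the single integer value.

Enumerate traces; 36 have nonzero weight after conditioning:
  (Y=2, Z=1, X=4, W=0, U=0) weight 1/630
  (Y=2, Z=1, X=4, W=0, U=1) weight 1/630
  (Y=2, Z=1, X=4, W=0, U=2) weight 1/630
  (Y=2, Z=1, X=4, W=1, U=0) weight 1/315
  (Y=2, Z=1, X=4, W=1, U=1) weight 1/315
  (Y=2, Z=1, X=4, W=1, U=2) weight 1/315
  (Y=2, Z=1, X=4, W=2, U=0) weight 2/315
  (Y=2, Z=1, X=4, W=2, U=1) weight 2/315
  (Y=3, Z=0, X=3, W=0, U=0) weight 1/324
  (Y=4, Z=1, X=2, W=0, U=0) weight 1/324
  … 26 more
Group by Y:
  weight(Y=2) = 1/30
  weight(Y=3) = 1/18
  weight(Y=4) = 1/36
Total weight = 1/30 + 1/18 + 1/36 = 7/60
P(Y=2 | obs) = 1/30 / 7/60 = 2/7
P(Y=3 | obs) = 1/18 / 7/60 = 10/21
P(Y=4 | obs) = 1/36 / 7/60 = 5/21
argmax = 3

argmax_v P(Y = v | obs) = 3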